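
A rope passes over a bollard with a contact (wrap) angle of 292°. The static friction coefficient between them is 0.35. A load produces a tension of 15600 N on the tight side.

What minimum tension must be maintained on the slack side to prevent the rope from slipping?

Capstan equation at impending slip: T_tight/T_slack = e^{μβ}.
β = 292° = 5.096 rad; e^{μβ} = e^{0.35×5.096} = 5.952.
T_slack = T_tight / e^{μβ} = 15600 / 5.952 = 2620 N.

T_min ≈ 2620 N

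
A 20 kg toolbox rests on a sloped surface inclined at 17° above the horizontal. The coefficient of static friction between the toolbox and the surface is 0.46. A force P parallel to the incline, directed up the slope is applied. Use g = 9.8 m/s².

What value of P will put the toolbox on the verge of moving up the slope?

At impending motion up the slope, friction acts down-slope at its limit: f = μ_s N.
P is parallel to the surface, so N = m g cos θ = 187 N.
Along the incline: P = m g sin θ + μ_s N = 57.3 + 0.46×187 = 144 N.

P ≈ 144 N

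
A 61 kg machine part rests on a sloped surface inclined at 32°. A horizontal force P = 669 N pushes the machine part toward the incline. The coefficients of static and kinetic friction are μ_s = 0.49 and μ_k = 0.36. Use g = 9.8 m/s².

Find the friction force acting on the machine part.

Resolve perpendicular to the incline: N = m g cos θ + P sin θ = 61×9.8×cos 32° + 669×sin 32° = 861.5 N.
Along the incline, the net driving force (taking up-slope positive) is P cos θ − m g sin θ = 567.3 − 316.8 = 250.6 N, so equilibrium requires friction f = -250.6 N (down-slope).
Maximum static friction: μ_s N = 0.49 × 861.5 = 422.1 N.
Since 250.6 N is within the 422.1 N limit, the machine part stays put and friction is exactly 251 N.

f ≈ 251 N (down the incline)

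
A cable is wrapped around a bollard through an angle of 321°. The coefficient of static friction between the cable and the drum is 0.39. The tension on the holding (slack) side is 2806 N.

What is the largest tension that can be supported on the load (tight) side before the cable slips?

T_max ≈ 24900 N

At impending slip the capstan equation gives T₂/T₁ = e^{μβ} with β in radians.
β = 321° × π/180 = 5.603 rad.
e^{μβ} = e^{0.39×5.603} = 8.89.
T₂ = T₁ · e^{μβ} = 2806 × 8.89 = 24900 N.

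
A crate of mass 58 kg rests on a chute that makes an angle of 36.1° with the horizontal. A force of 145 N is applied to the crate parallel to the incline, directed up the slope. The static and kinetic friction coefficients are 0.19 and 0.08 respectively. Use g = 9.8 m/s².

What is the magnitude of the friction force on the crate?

Normal force: N = m g cos θ = 58 × 9.8 × cos 36.1° = 459.3 N.
Parallel to the incline, ΣF = 0 gives f = m g sin θ − P = 334.9 − 145 = 189.9 N (up-slope positive).
The static-friction ceiling is μ_s N = 0.19 × 459.3 = 87.26 N.
Since |189.9| > 87.26 N, static friction cannot hold it; the crate slides down the incline and kinetic friction applies: f = μ_k N = 0.08 × 459.3 = 36.7 N.

f ≈ 36.7 N (up the incline)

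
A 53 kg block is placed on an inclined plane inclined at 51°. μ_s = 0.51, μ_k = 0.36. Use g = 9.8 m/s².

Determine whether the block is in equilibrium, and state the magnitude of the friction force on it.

f ≈ 118 N

N = m g cos θ = 327 N.
Down-slope weight component: m g sin θ = 404 N.
μ_s N = 167 N.
404 > 167 N, so it slides; kinetic friction f = μ_k N = 0.36×327 = 118 N.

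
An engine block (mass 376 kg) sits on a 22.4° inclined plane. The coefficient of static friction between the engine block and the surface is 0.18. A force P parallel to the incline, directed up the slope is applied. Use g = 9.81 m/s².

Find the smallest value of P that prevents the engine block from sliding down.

P_min ≈ 792 N

The engine block tends to slide down (tan θ > μ_s), so at the point of impending slip friction acts up-slope at its limit: f = μ_s N.
P is parallel to the surface, so N = m g cos θ = 3410 N.
Along the incline: P + μ_s N = m g sin θ, so P = 1410 − 0.18×3410 = 792 N.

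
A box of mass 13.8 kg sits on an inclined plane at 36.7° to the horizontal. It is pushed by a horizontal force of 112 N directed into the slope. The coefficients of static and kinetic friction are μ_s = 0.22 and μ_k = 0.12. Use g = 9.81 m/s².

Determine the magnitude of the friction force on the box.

f ≈ 8.89 N (down the incline)

The horizontal push has a component P sin θ into the surface, so N = m g cos θ + P sin θ = 108.5 + 66.93 = 175.5 N.
Along the incline, the net driving force (taking up-slope positive) is P cos θ − m g sin θ = 89.8 − 80.91 = 8.894 N, so equilibrium requires friction f = -8.894 N (down-slope).
The limit of static friction is μ_s N = 38.6 N.
Since 8.894 N is within the 38.6 N limit, the box stays put and friction is exactly 8.89 N.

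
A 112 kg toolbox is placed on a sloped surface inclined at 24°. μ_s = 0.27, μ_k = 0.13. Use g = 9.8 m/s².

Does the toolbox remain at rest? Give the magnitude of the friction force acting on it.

f ≈ 130 N

N = m g cos θ = 1000 N.
Down-slope weight component: m g sin θ = 446 N.
μ_s N = 271 N.
446 > 271 N, so it slides; kinetic friction f = μ_k N = 0.13×1000 = 130 N.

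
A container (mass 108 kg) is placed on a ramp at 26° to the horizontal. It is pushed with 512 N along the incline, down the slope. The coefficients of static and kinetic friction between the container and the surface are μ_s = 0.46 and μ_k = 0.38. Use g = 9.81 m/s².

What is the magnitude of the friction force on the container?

The normal reaction is N = m g cos θ = 952.3 N.
The friction needed for equilibrium is m g sin θ + P = 464.4 + 512 = 976.4 N, measured positive up-slope.
Maximum static friction available: μ_s N = 0.46 × 952.3 = 438 N.
Since |976.4| > 438 N, static friction cannot hold it; the container slides down the incline and kinetic friction applies: f = μ_k N = 0.38 × 952.3 = 362 N.

f ≈ 362 N (up the incline)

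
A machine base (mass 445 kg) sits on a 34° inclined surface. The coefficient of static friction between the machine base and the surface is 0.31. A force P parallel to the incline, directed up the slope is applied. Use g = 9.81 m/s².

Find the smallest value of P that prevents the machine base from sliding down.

The machine base tends to slide down (tan θ > μ_s), so at the point of impending slip friction acts up-slope at its limit: f = μ_s N.
P is parallel to the surface, so N = m g cos θ = 3620 N.
Along the incline: P + μ_s N = m g sin θ, so P = 2440 − 0.31×3620 = 1320 N.

P_min ≈ 1320 N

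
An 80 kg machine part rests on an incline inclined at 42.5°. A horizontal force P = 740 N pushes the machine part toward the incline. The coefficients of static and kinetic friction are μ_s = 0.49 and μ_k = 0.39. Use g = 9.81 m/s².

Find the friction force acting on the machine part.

Normal direction: N = m g cos θ + P sin θ = 1079 N.
Along the incline, the net driving force (taking up-slope positive) is P cos θ − m g sin θ = 545.6 − 530.2 = 15.38 N, so equilibrium requires friction f = -15.38 N (down-slope).
Maximum static friction: μ_s N = 0.49 × 1079 = 528.5 N.
|f_req| = 15.38 ≤ 528.5 N → the machine part is in equilibrium; friction equals the required value.

f ≈ 15.4 N (down the incline)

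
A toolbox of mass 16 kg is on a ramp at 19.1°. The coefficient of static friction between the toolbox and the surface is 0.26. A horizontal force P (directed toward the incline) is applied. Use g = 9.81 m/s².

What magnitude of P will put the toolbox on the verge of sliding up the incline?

P ≈ 105 N

At impending motion up the slope, friction acts down-slope at its limit: f = μ_s N.
Perpendicular to the incline: N = m g cos θ + P sin θ.
Along the incline: P cos θ = m g sin θ + μ_s N = m g sin θ + μ_s (m g cos θ + P sin θ).
Solving, P (cos θ − μ_s sin θ) = m g (sin θ + μ_s cos θ), so P = 16×9.81×(sin 19.1° + 0.26 cos 19.1°)/(cos 19.1° − 0.26 sin 19.1°) = 157×0.5729/0.8599 = 105 N.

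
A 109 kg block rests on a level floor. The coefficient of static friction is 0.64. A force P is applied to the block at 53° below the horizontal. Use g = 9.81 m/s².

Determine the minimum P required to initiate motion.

N = m g + P sin α (the push presses the block into the level floor).
At impending slip, P cos α = μ_s N = μ_s (m g + P sin α).
Solving: P (cos α − μ_s sin α) = μ_s m g → P = 0.64×1070/(cos 53° − 0.64 sin 53°) = 684/0.09069 = 7550 N.

P ≈ 7550 N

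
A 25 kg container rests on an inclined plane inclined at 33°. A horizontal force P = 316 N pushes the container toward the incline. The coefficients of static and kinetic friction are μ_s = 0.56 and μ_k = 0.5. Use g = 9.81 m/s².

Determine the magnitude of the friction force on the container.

Normal direction: N = m g cos θ + P sin θ = 377.8 N.
Parallel to the incline: P cos θ − m g sin θ = 265 − 133.6 = 131.4 N; the friction needed to balance this is 131.4 N acting down the slope.
Maximum static friction: μ_s N = 0.56 × 377.8 = 211.6 N.
|f_req| = 131.4 ≤ 211.6 N → the container is in equilibrium; friction equals the required value.

f ≈ 131 N (down the incline)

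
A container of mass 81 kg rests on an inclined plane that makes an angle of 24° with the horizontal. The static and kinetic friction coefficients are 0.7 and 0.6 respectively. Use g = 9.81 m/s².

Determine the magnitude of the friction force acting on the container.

f ≈ 323 N (up the incline)

The normal reaction is N = m g cos θ = 725.9 N.
Along the slope the weight component is m g sin θ = 323.2 N; friction must supply exactly this, acting up-slope.
Static friction can supply at most μ_s N = 508.1 N.
Since |323.2| ≤ 508.1 N, the container remains in static equilibrium and friction takes exactly the required value.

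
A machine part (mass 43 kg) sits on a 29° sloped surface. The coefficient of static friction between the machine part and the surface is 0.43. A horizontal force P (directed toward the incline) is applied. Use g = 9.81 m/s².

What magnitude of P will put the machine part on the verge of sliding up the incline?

At impending motion up the slope, friction acts down-slope at its limit: f = μ_s N.
Perpendicular to the incline: N = m g cos θ + P sin θ.
Along the incline: P cos θ = m g sin θ + μ_s N = m g sin θ + μ_s (m g cos θ + P sin θ).
Solving, P (cos θ − μ_s sin θ) = m g (sin θ + μ_s cos θ), so P = 43×9.81×(sin 29° + 0.43 cos 29°)/(cos 29° − 0.43 sin 29°) = 422×0.8609/0.6662 = 545 N.

P ≈ 545 N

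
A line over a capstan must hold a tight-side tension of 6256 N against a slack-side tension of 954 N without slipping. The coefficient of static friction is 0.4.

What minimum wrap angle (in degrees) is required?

β_min ≈ 269°

T₂/T₁ = e^{μβ} → β = ln(T₂/T₁)/μ.
β = ln(6256/954)/0.4 = 1.881/0.4 = 4.702 rad.
In degrees: β = 4.702 × 180/π = 269°.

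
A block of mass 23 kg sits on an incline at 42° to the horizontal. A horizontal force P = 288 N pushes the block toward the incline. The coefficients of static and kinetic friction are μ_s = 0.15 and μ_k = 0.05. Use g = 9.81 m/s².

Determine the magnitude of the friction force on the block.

f ≈ 18 N (down the incline)

The horizontal push has a component P sin θ into the surface, so N = m g cos θ + P sin θ = 167.7 + 192.7 = 360.4 N.
Along the incline, the net driving force (taking up-slope positive) is P cos θ − m g sin θ = 214 − 151 = 63.05 N, so equilibrium requires friction f = -63.05 N (down-slope).
The limit of static friction is μ_s N = 54.06 N.
|f_req| = 63.05 > 54.06 N → the block slides up the incline; f = μ_k N = 0.05 × 360.4 = 18 N.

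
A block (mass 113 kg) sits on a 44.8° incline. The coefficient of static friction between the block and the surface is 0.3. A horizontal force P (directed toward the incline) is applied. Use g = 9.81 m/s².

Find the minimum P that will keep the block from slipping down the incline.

The block tends to slide down (tan θ > μ_s), so at the point of impending slip friction acts up-slope at its limit: f = μ_s N.
Perpendicular to the incline: N = m g cos θ + P sin θ.
Along the incline: P cos θ + μ_s N = m g sin θ, i.e. P cos θ + μ_s (m g cos θ + P sin θ) = m g sin θ.
Solving, P (cos θ + μ_s sin θ) = m g (sin θ − μ_s cos θ), so P = 1110×0.4918/0.921 = 592 N.

P_min ≈ 592 N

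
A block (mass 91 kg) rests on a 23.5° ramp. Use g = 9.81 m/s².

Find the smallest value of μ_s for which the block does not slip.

At the slip threshold m g sin θ = μ_s m g cos θ, so μ_s,min = tan θ.
μ_s,min = tan 23.5° = 0.435.

μ_s,min ≈ 0.435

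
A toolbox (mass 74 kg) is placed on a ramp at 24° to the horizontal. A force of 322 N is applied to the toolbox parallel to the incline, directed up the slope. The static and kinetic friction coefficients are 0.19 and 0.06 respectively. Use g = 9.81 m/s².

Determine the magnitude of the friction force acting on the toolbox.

The normal reaction is N = m g cos θ = 663.2 N.
The friction needed for equilibrium is m g sin θ − P = 295.3 − 322 = -26.73 N, measured positive up-slope.
The static-friction ceiling is μ_s N = 0.19 × 663.2 = 126 N.
Since |-26.73| ≤ 126 N, the toolbox remains in static equilibrium and friction takes exactly the required value.

f ≈ 26.7 N (down the incline)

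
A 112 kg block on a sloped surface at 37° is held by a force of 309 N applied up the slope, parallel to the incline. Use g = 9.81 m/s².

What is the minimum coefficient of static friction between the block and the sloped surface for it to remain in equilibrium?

μ_s,min ≈ 0.401

N = m g cos θ = 877.5 N.
Friction must make up the shortfall along the incline: f = m g sin θ − P = 661.2 − 309 = 352.2 N.
At the threshold f = μ_s N, so μ_s,min = 352.2/877.5 = 0.401.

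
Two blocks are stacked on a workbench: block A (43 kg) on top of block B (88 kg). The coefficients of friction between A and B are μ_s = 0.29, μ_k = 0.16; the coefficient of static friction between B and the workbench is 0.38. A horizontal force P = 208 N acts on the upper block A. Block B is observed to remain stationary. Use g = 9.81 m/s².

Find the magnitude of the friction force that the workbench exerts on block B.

Between the blocks, N₁ = m_A g = 421.8 N.
So the A–B interface can sustain at most μ_s N₁ = 122.3 N of static friction.
Since P = 208 N > 122.3 N, A slides on B; the A–B friction is kinetic: f₁ = μ_k N₁ = 0.16×421.8 = 67.5 N.
B experiences an equal 67.5 N forward from A (third law). B is in equilibrium, so the floor supplies f₂ = 67.5 N of static friction (limit μ_s(m_A+m_B)g = 488.3 N, not exceeded).

f ≈ 67.5 N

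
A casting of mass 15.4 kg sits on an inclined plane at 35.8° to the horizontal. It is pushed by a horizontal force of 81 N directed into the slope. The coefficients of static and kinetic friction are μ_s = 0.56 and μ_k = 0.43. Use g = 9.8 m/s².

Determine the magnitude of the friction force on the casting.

f ≈ 22.6 N (up the incline)

Resolve perpendicular to the incline: N = m g cos θ + P sin θ = 15.4×9.8×cos 35.8° + 81×sin 35.8° = 169.8 N.
Along the incline, the net driving force (taking up-slope positive) is P cos θ − m g sin θ = 65.7 − 88.28 = -22.59 N, so equilibrium requires friction f = 22.59 N (up-slope).
The limit of static friction is μ_s N = 95.08 N.
|f_req| = 22.59 ≤ 95.08 N → the casting is in equilibrium; friction equals the required value.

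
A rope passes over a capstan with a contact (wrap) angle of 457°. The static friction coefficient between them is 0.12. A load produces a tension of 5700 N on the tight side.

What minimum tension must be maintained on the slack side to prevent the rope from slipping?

T_min ≈ 2190 N

Capstan equation at impending slip: T_tight/T_slack = e^{μβ}.
β = 457° = 7.976 rad; e^{μβ} = e^{0.12×7.976} = 2.604.
T_slack = T_tight / e^{μβ} = 5700 / 2.604 = 2190 N.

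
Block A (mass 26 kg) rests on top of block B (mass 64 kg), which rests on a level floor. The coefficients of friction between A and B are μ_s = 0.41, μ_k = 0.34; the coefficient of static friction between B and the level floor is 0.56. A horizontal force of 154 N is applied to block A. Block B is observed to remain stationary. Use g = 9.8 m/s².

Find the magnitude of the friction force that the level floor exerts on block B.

Between the blocks, N₁ = m_A g = 254.8 N.
So the A–B interface can sustain at most μ_s N₁ = 104.5 N of static friction.
Since P = 154 N > 104.5 N, A slides on B; the A–B friction is kinetic: f₁ = μ_k N₁ = 0.34×254.8 = 86.6 N.
B experiences an equal 86.6 N forward from A (third law). B is in equilibrium, so the floor supplies f₂ = 86.6 N of static friction (limit μ_s(m_A+m_B)g = 493.9 N, not exceeded).

f ≈ 86.6 N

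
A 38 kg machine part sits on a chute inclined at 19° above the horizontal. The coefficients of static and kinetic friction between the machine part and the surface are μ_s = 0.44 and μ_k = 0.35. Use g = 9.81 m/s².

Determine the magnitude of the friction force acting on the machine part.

f ≈ 121 N (up the incline)

Normal force: N = m g cos θ = 38 × 9.81 × cos 19° = 352.5 N.
For equilibrium along the incline, friction must balance the weight component: f = m g sin θ = 121.4 N up the slope.
Static friction can supply at most μ_s N = 155.1 N.
Since |121.4| ≤ 155.1 N, the machine part remains in static equilibrium and friction takes exactly the required value.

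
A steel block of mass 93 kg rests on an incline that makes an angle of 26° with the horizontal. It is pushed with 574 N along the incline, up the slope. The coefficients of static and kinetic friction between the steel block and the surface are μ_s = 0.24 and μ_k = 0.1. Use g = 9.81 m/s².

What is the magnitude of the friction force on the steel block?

f ≈ 174 N (down the incline)

Perpendicular to the surface, N = m g cos θ = 93·9.81·cos 26° = 820 N.
For equilibrium along the incline the friction force must supply f = m g sin θ − P = 399.9 − 574 = -174.1 N (positive meaning up-slope).
Maximum static friction available: μ_s N = 0.24 × 820 = 196.8 N.
Since |-174.1| ≤ 196.8 N, the steel block remains in static equilibrium and friction takes exactly the required value.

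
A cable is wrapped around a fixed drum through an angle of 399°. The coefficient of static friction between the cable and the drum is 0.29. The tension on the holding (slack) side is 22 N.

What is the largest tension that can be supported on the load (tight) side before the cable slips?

T_max ≈ 166 N

At impending slip the capstan equation gives T₂/T₁ = e^{μβ} with β in radians.
β = 399° × π/180 = 6.964 rad.
e^{μβ} = e^{0.29×6.964} = 7.535.
T₂ = T₁ · e^{μβ} = 22 × 7.535 = 166 N.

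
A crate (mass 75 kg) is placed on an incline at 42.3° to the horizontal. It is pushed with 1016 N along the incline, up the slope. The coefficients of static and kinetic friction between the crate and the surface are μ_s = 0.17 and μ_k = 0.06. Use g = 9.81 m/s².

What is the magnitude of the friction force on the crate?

The normal reaction is N = m g cos θ = 544.2 N.
Parallel to the incline, ΣF = 0 gives f = m g sin θ − P = 495.2 − 1016 = -520.8 N (up-slope positive).
The static-friction ceiling is μ_s N = 0.17 × 544.2 = 92.51 N.
|-520.8| exceeds 92.51 N, so the crate slips up-slope; friction is kinetic, f = μ_k N = 0.06×544.2 = 32.7 N.

f ≈ 32.7 N (down the incline)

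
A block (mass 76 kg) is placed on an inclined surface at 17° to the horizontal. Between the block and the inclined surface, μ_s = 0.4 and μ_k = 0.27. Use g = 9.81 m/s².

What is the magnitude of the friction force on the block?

Perpendicular to the surface, N = m g cos θ = 76·9.81·cos 17° = 713 N.
Along the slope the weight component is m g sin θ = 218 N; friction must supply exactly this, acting up-slope.
Static friction can supply at most μ_s N = 285.2 N.
Since |218| ≤ 285.2 N, static friction is sufficient; f equals the required value, not μ_s N.

f ≈ 218 N (up the incline)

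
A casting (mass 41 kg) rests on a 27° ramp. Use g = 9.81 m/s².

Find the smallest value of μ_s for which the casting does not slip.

At the slip threshold m g sin θ = μ_s m g cos θ, so μ_s,min = tan θ.
μ_s,min = tan 27° = 0.51.

μ_s,min ≈ 0.51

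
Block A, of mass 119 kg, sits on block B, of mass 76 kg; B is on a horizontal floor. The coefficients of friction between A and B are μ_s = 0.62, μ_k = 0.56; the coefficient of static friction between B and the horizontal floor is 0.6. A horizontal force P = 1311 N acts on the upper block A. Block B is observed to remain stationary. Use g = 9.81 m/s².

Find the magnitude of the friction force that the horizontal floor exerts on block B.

f ≈ 654 N

Normal force at the A–B interface: N₁ = m_A g = 1167 N.
So the A–B interface can sustain at most μ_s N₁ = 723.8 N of static friction.
Since P = 1311 N > 723.8 N, A slides on B; the A–B friction is kinetic: f₁ = μ_k N₁ = 0.56×1167 = 654 N.
By Newton's third law B feels 654 N forward from A. With B stationary, the floor's static friction on B balances it: f₂ = 654 N (well within μ_s(m_A+m_B)g = 1148 N).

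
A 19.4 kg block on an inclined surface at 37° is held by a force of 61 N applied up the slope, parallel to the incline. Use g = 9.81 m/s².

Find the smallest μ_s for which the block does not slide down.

μ_s,min ≈ 0.352

N = m g cos θ = 152 N.
Friction must make up the shortfall along the incline: f = m g sin θ − P = 114.5 − 61 = 53.53 N.
At the threshold f = μ_s N, so μ_s,min = 53.53/152 = 0.352.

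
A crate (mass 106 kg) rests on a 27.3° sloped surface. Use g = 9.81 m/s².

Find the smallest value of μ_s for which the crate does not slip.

At the slip threshold m g sin θ = μ_s m g cos θ, so μ_s,min = tan θ.
μ_s,min = tan 27.3° = 0.516.

μ_s,min ≈ 0.516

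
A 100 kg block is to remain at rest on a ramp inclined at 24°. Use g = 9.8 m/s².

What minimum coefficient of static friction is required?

μ_s,min ≈ 0.445

At the slip threshold m g sin θ = μ_s m g cos θ, so μ_s,min = tan θ.
μ_s,min = tan 24° = 0.445.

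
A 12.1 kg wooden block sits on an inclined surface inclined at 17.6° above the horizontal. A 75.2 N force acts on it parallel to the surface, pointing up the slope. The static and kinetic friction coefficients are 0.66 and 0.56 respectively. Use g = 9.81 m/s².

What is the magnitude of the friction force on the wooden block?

f ≈ 39.3 N (down the incline)

Perpendicular to the surface, N = m g cos θ = 12.1·9.81·cos 17.6° = 113.1 N.
Parallel to the incline, ΣF = 0 gives f = m g sin θ − P = 35.89 − 75.2 = -39.31 N (up-slope positive).
The static-friction ceiling is μ_s N = 0.66 × 113.1 = 74.68 N.
Since |-39.31| ≤ 74.68 N, static friction is sufficient; f equals the required value, not μ_s N.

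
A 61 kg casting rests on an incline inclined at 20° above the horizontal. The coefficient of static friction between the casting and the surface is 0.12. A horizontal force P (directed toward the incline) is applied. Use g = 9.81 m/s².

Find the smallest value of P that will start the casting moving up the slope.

P ≈ 303 N

At impending motion up the slope, friction acts down-slope at its limit: f = μ_s N.
Perpendicular to the incline: N = m g cos θ + P sin θ.
Along the incline: P cos θ = m g sin θ + μ_s N = m g sin θ + μ_s (m g cos θ + P sin θ).
Solving, P (cos θ − μ_s sin θ) = m g (sin θ + μ_s cos θ), so P = 61×9.81×(sin 20° + 0.12 cos 20°)/(cos 20° − 0.12 sin 20°) = 598×0.4548/0.8987 = 303 N.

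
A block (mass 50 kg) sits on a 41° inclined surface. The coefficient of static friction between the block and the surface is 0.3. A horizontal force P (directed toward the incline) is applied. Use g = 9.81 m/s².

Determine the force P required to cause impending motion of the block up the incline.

P ≈ 776 N

At impending motion up the slope, friction acts down-slope at its limit: f = μ_s N.
Perpendicular to the incline: N = m g cos θ + P sin θ.
Along the incline: P cos θ = m g sin θ + μ_s N = m g sin θ + μ_s (m g cos θ + P sin θ).
Solving, P (cos θ − μ_s sin θ) = m g (sin θ + μ_s cos θ), so P = 50×9.81×(sin 41° + 0.3 cos 41°)/(cos 41° − 0.3 sin 41°) = 490×0.8825/0.5579 = 776 N.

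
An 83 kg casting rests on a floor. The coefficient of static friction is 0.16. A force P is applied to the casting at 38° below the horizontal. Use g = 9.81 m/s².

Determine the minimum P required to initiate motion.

P ≈ 189 N

N = m g + P sin α (the push presses the casting into the floor).
At impending slip, P cos α = μ_s N = μ_s (m g + P sin α).
Solving: P (cos α − μ_s sin α) = μ_s m g → P = 0.16×814/(cos 38° − 0.16 sin 38°) = 130/0.6895 = 189 N.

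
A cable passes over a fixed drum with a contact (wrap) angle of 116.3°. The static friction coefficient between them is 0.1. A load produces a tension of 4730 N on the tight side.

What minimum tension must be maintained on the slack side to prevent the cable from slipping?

T_min ≈ 3860 N

Capstan equation at impending slip: T_tight/T_slack = e^{μβ}.
β = 116.3° = 2.03 rad; e^{μβ} = e^{0.1×2.03} = 1.225.
T_slack = T_tight / e^{μβ} = 4730 / 1.225 = 3860 N.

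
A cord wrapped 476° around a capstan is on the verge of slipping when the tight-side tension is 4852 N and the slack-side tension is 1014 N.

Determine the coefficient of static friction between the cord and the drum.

T₂/T₁ = e^{μβ} → μ = ln(T₂/T₁)/β.
β = 476° = 8.308 rad.
μ = ln(4852/1014)/8.308 = ln(4.785)/8.308 = 0.188.

μ ≈ 0.188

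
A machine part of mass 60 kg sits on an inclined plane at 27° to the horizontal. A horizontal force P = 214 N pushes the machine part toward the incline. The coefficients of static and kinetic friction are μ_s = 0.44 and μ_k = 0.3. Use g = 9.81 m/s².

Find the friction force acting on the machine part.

f ≈ 76.5 N (up the incline)

Resolve perpendicular to the incline: N = m g cos θ + P sin θ = 60×9.81×cos 27° + 214×sin 27° = 621.6 N.
Along the incline, the net driving force (taking up-slope positive) is P cos θ − m g sin θ = 190.7 − 267.2 = -76.54 N, so equilibrium requires friction f = 76.54 N (up-slope).
Maximum static friction: μ_s N = 0.44 × 621.6 = 273.5 N.
Since 76.54 N is within the 273.5 N limit, the machine part stays put and friction is exactly 76.5 N.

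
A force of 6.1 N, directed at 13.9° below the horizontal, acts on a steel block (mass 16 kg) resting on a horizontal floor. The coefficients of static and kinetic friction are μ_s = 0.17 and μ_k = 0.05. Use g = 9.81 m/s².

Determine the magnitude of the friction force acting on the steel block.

f ≈ 5.92 N

Vertical equilibrium gives N = m g + P sin α = 158.4 N.
For equilibrium, f = P cos α = 6.1×cos 13.9° = 5.921 N.
The static-friction limit is μ_s N = 26.93 N.
5.921 ≤ 26.93 N → static; friction equals the required 5.92 N.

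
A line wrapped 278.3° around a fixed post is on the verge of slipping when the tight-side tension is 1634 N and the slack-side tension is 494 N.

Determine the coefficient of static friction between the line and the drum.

T₂/T₁ = e^{μβ} → μ = ln(T₂/T₁)/β.
β = 278.3° = 4.857 rad.
μ = ln(1634/494)/4.857 = ln(3.308)/4.857 = 0.246.

μ ≈ 0.246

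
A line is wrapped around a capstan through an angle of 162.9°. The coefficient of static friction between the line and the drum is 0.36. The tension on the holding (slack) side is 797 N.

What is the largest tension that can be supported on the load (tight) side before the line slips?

T_max ≈ 2220 N

At impending slip the capstan equation gives T₂/T₁ = e^{μβ} with β in radians.
β = 162.9° × π/180 = 2.843 rad.
e^{μβ} = e^{0.36×2.843} = 2.783.
T₂ = T₁ · e^{μβ} = 797 × 2.783 = 2220 N.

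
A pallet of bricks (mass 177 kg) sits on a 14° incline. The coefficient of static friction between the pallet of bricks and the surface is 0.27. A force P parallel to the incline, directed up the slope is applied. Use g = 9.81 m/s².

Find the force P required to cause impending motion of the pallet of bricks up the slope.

P ≈ 875 N

At impending motion up the slope, friction acts down-slope at its limit: f = μ_s N.
P is parallel to the surface, so N = m g cos θ = 1680 N.
Along the incline: P = m g sin θ + μ_s N = 420 + 0.27×1680 = 875 N.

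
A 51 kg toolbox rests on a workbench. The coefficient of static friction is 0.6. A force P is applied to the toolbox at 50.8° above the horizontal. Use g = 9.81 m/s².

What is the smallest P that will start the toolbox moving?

N = m g − P sin α (the pull lifts the toolbox).
At impending slip, P cos α = μ_s N = μ_s (m g − P sin α).
Solving: P (cos α + μ_s sin α) = μ_s m g → P = 0.6×500/(cos 50.8° + 0.6 sin 50.8°) = 300/1.097 = 274 N.

P ≈ 274 N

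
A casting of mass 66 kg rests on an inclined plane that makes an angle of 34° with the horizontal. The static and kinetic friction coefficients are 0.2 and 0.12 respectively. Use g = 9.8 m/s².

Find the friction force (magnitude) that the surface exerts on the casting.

f ≈ 64.3 N (up the incline)

The normal reaction is N = m g cos θ = 536.2 N.
For equilibrium along the incline, friction must balance the weight component: f = m g sin θ = 361.7 N up the slope.
Static friction can supply at most μ_s N = 107.2 N.
Since |361.7| > 107.2 N, static friction cannot hold it; the casting slides down the incline and kinetic friction applies: f = μ_k N = 0.12 × 536.2 = 64.3 N.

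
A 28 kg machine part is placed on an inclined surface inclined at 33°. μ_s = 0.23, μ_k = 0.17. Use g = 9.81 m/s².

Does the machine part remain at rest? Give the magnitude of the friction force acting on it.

f ≈ 39.2 N

N = m g cos θ = 230 N.
Down-slope weight component: m g sin θ = 150 N.
μ_s N = 53 N.
150 > 53 N, so it slides; kinetic friction f = μ_k N = 0.17×230 = 39.2 N.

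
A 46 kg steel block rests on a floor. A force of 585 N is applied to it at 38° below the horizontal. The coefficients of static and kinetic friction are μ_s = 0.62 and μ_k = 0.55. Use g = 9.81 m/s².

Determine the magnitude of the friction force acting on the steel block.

f ≈ 461 N

The vertical component of P adds to the normal force: N = m g + P sin α = 451.3 + 360.2 = 811.4 N.
Horizontally, friction must balance P cos α = 461 N.
The static-friction limit is μ_s N = 503.1 N.
Since 461 N does not exceed the limit, the steel block stays at rest and f = 461 N.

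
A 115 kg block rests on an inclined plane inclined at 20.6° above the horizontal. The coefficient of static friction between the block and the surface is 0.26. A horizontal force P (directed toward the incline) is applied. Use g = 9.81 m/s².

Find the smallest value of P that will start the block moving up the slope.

P ≈ 795 N

At impending motion up the slope, friction acts down-slope at its limit: f = μ_s N.
Perpendicular to the incline: N = m g cos θ + P sin θ.
Along the incline: P cos θ = m g sin θ + μ_s N = m g sin θ + μ_s (m g cos θ + P sin θ).
Solving, P (cos θ − μ_s sin θ) = m g (sin θ + μ_s cos θ), so P = 115×9.81×(sin 20.6° + 0.26 cos 20.6°)/(cos 20.6° − 0.26 sin 20.6°) = 1130×0.5952/0.8446 = 795 N.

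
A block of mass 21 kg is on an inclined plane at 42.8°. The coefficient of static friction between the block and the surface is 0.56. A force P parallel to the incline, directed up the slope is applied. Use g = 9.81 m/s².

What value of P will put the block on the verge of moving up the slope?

P ≈ 225 N

At impending motion up the slope, friction acts down-slope at its limit: f = μ_s N.
P is parallel to the surface, so N = m g cos θ = 151 N.
Along the incline: P = m g sin θ + μ_s N = 140 + 0.56×151 = 225 N.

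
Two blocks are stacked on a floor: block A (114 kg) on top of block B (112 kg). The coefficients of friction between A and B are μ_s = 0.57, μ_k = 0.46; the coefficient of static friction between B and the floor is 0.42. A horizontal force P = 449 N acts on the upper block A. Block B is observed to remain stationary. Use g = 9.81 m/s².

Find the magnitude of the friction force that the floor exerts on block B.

f ≈ 449 N

Normal force at the A–B interface: N₁ = m_A g = 1118 N.
Maximum static friction on A from B: μ_s N₁ = 0.57×1118 = 637.5 N.
Since P = 449 N ≤ 637.5 N, A does not slip on B; friction on A equals P = 449 N.
B experiences an equal 449 N forward from A (third law). B is in equilibrium, so the floor supplies f₂ = 449 N of static friction (limit μ_s(m_A+m_B)g = 931.2 N, not exceeded).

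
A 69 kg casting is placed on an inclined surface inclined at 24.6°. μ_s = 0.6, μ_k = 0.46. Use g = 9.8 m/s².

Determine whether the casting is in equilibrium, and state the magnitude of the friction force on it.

N = m g cos θ = 615 N.
Down-slope weight component: m g sin θ = 281 N.
μ_s N = 369 N.
281 ≤ 369 N, so it stays put; friction = 281 N.

f ≈ 281 N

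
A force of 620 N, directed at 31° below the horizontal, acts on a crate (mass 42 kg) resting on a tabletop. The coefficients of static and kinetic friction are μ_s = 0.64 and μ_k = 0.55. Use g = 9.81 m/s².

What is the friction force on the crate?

The vertical component of P adds to the normal force: N = m g + P sin α = 412 + 319.3 = 731.3 N.
The horizontal driving force is P cos α = 531.4 N, so equilibrium needs friction f = 531.4 N.
μ_s N = 0.64 × 731.3 = 468.1 N.
531.4 > 468.1 N → the crate slides; f = μ_k N = 0.55×731.3 = 402 N.

f ≈ 402 N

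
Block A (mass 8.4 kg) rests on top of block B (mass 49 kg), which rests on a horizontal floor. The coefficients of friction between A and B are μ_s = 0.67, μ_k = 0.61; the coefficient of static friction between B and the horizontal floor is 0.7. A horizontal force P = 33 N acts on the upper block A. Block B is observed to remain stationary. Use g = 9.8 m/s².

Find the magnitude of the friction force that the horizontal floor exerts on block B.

Normal force at the A–B interface: N₁ = m_A g = 82.32 N.
So the A–B interface can sustain at most μ_s N₁ = 55.15 N of static friction.
P = 33 N is within that limit, so A and B move together (both at rest); the A–B friction is simply f₁ = P = 33 N.
B experiences an equal 33 N forward from A (third law). B is in equilibrium, so the floor supplies f₂ = 33 N of static friction (limit μ_s(m_A+m_B)g = 393.8 N, not exceeded).

f ≈ 33 N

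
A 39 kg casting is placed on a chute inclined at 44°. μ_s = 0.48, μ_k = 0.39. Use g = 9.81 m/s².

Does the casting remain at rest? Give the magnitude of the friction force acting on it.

N = m g cos θ = 275 N.
Down-slope weight component: m g sin θ = 266 N.
μ_s N = 132 N.
266 > 132 N, so it slides; kinetic friction f = μ_k N = 0.39×275 = 107 N.

f ≈ 107 N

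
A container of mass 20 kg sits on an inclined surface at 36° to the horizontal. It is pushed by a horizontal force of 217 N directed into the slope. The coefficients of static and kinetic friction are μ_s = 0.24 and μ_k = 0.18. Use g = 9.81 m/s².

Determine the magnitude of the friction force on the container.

f ≈ 60.2 N (down the incline)

The horizontal push has a component P sin θ into the surface, so N = m g cos θ + P sin θ = 158.7 + 127.5 = 286.3 N.
Along the incline, the net driving force (taking up-slope positive) is P cos θ − m g sin θ = 175.6 − 115.3 = 60.23 N, so equilibrium requires friction f = -60.23 N (down-slope).
Maximum static friction: μ_s N = 0.24 × 286.3 = 68.71 N.
Since 60.23 N is within the 68.71 N limit, the container stays put and friction is exactly 60.2 N.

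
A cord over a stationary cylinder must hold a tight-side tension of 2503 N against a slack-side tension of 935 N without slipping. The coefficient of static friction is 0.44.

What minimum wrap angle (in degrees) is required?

β_min ≈ 128°

T₂/T₁ = e^{μβ} → β = ln(T₂/T₁)/μ.
β = ln(2503/935)/0.44 = 0.9847/0.44 = 2.238 rad.
In degrees: β = 2.238 × 180/π = 128°.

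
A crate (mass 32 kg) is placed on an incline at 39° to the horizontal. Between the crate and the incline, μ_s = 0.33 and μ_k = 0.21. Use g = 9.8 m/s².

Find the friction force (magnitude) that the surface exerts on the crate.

f ≈ 51.2 N (up the incline)

Normal force: N = m g cos θ = 32 × 9.8 × cos 39° = 243.7 N.
Along the slope the weight component is m g sin θ = 197.4 N; friction must supply exactly this, acting up-slope.
Maximum static friction available: μ_s N = 0.33 × 243.7 = 80.43 N.
|197.4| exceeds 80.43 N, so the crate slips down-slope; friction is kinetic, f = μ_k N = 0.21×243.7 = 51.2 N.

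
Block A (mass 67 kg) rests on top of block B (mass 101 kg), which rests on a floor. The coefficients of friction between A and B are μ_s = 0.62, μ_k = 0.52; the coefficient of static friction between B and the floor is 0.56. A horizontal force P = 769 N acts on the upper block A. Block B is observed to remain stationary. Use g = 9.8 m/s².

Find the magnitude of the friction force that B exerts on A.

f ≈ 341 N

The normal force B exerts on A is simply A's weight, N₁ = 656.6 N.
Maximum static friction on A from B: μ_s N₁ = 0.62×656.6 = 407.1 N.
Since P = 769 N > 407.1 N, A slides on B; the A–B friction is kinetic: f₁ = μ_k N₁ = 0.52×656.6 = 341 N.
B experiences an equal 341 N forward from A (third law). B is in equilibrium, so the floor supplies f₂ = 341 N of static friction (limit μ_s(m_A+m_B)g = 922 N, not exceeded).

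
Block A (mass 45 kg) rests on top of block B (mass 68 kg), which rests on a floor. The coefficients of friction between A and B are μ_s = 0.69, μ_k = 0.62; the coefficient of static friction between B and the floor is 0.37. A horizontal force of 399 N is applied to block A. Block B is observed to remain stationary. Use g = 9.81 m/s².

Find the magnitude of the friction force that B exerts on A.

f ≈ 274 N

Between the blocks, N₁ = m_A g = 441.5 N.
So the A–B interface can sustain at most μ_s N₁ = 304.6 N of static friction.
P = 399 N exceeds that limit, so A slips over B and the interface friction becomes kinetic: f₁ = μ_k N₁ = 0.62×441.5 = 274 N.
B experiences an equal 274 N forward from A (third law). B is in equilibrium, so the floor supplies f₂ = 274 N of static friction (limit μ_s(m_A+m_B)g = 410.2 N, not exceeded).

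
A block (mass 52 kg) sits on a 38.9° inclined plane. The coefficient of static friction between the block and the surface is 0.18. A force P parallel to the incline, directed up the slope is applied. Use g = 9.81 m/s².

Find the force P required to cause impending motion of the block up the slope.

At impending motion up the slope, friction acts down-slope at its limit: f = μ_s N.
P is parallel to the surface, so N = m g cos θ = 397 N.
Along the incline: P = m g sin θ + μ_s N = 320 + 0.18×397 = 392 N.

P ≈ 392 N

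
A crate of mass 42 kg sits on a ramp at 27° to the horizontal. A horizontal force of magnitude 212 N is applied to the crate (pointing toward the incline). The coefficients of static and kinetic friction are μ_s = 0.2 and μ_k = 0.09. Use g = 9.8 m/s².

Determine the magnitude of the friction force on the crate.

The horizontal push has a component P sin θ into the surface, so N = m g cos θ + P sin θ = 366.7 + 96.25 = 463 N.
Along the incline, the net driving force (taking up-slope positive) is P cos θ − m g sin θ = 188.9 − 186.9 = 2.031 N, so equilibrium requires friction f = -2.031 N (down-slope).
The limit of static friction is μ_s N = 92.6 N.
Since 2.031 N is within the 92.6 N limit, the crate stays put and friction is exactly 2.03 N.

f ≈ 2.03 N (down the incline)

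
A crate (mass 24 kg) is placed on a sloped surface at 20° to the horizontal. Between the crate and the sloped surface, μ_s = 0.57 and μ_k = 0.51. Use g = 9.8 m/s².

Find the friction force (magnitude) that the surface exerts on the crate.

f ≈ 80.4 N (up the incline)

Perpendicular to the surface, N = m g cos θ = 24·9.8·cos 20° = 221 N.
For equilibrium along the incline, friction must balance the weight component: f = m g sin θ = 80.44 N up the slope.
Static friction can supply at most μ_s N = 126 N.
Since |80.44| ≤ 126 N, no slip — friction simply equals what equilibrium demands.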